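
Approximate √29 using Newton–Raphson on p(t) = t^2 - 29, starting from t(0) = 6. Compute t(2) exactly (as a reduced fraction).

8401/1560

p'(t) = 2t.
p(6) = 7, p'(6) = 12, so t(1) = 6 - 7/12 = 65/12.
p(65/12) = 49/144, p'(65/12) = 65/6, so t(2) = (65/12) - (49/144)/(65/6) = 8401/1560.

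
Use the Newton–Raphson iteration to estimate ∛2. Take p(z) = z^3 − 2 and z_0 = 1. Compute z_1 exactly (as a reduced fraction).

4/3

p'(z) = 3z^2.
p(1) = −1, p'(1) = 3, so z_1 = 1 − (−1)/3 = 4/3.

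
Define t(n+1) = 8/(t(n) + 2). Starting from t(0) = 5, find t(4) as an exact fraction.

100/47

t(1) = 8/(5 + 2) = 8/7.
t(2) = 8/(8/7 + 2) = 28/11.
t(3) = 8/(28/11 + 2) = 44/25.
t(4) = 8/(44/25 + 2) = 100/47.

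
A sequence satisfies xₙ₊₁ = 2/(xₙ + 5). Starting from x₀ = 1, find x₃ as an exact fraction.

16/43

x₁ = 2/(1 + 5) = 1/3.
x₂ = 2/(1/3 + 5) = 3/8.
x₃ = 2/(3/8 + 5) = 16/43.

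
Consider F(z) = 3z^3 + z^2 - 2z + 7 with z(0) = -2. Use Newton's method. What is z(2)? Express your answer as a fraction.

F'(z) = 9z^2 + 2z - 2.
F(-2) = -9, F'(-2) = 30, so z(1) = (-2) - (-9)/30 = -17/10.
F(-17/10) = -1449/1000, F'(-17/10) = 2061/100, so z(2) = (-17/10) - (-1449/1000)/(2061/100) = -1866/1145.

-1866/1145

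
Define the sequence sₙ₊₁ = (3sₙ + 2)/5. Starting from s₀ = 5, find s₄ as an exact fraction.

949/625

s₁ = (3·5 + 2)/5 = 17/5.
s₂ = (3·(17/5) + 2)/5 = 61/25.
s₃ = (3·(61/25) + 2)/5 = 233/125.
s₄ = (3·(233/125) + 2)/5 = 949/625.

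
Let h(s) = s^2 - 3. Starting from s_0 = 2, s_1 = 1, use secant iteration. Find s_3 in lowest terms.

h(2) = 1, h(1) = -2. s_2 = 1 - (-2)·(1 - 2)/((-2) - 1) = 5/3.
h(1) = -2, h(5/3) = -2/9. s_3 = (5/3) - (-2/9)·((5/3) - 1)/((-2/9) - (-2)) = 7/4.

7/4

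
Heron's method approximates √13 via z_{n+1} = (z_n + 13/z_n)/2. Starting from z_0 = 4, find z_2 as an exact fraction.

z_1 = (4 + 13/4)/2 = 29/8.
z_2 = (29/8 + 13/(29/8))/2 = 1673/464.

1673/464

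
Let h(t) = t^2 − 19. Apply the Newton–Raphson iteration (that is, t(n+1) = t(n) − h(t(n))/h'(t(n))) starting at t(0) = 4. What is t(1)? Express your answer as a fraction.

h'(t) = 2t.
h(4) = −3, h'(4) = 8, so t(1) = 4 − (−3)/8 = 35/8.

35/8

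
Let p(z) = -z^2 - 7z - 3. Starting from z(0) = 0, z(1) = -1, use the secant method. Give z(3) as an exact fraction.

p(0) = -3, p(-1) = 3. z(2) = (-1) - 3·((-1) - 0)/(3 - (-3)) = -1/2.
p(-1) = 3, p(-1/2) = 1/4. z(3) = (-1/2) - (1/4)·((-1/2) - (-1))/((1/4) - 3) = -5/11.

-5/11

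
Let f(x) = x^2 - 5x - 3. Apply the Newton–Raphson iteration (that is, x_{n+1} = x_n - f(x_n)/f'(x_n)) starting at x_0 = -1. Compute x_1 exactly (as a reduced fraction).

-4/7

f'(x) = 2x - 5.
f(-1) = 3, f'(-1) = -7, so x_1 = (-1) - 3/(-7) = -4/7.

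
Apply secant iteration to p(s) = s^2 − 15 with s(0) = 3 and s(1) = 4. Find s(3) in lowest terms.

213/55

p(3) = −6, p(4) = 1. s(2) = 4 − 1·(4 − 3)/(1 − (−6)) = 27/7.
p(4) = 1, p(27/7) = −6/49. s(3) = (27/7) − (−6/49)·((27/7) − 4)/((−6/49) − 1) = 213/55.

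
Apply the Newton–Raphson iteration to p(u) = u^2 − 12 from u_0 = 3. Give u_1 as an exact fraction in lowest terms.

p'(u) = 2u.
p(3) = −3, p'(3) = 6, so u_1 = 3 − (−3)/6 = 7/2.

7/2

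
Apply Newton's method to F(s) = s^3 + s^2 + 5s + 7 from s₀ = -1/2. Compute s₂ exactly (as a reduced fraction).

F'(s) = 3s^2 + 2s + 5.
F(-1/2) = 37/8, F'(-1/2) = 19/4, so s₁ = (-1/2) - (37/8)/(19/4) = -28/19.
F(-28/19) = -9583/6859, F'(-28/19) = 3093/361, so s₂ = (-28/19) - (-9583/6859)/(3093/361) = -77021/58767.

-77021/58767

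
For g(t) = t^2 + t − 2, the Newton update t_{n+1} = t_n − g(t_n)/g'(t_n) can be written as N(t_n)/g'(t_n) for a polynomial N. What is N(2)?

g'(t) = 2t + 1.
N(t) = t·g'(t) − g(t) = t·(2t + 1) − (t^2 + t − 2) = t^2 + 2.
N(2) = 6.

6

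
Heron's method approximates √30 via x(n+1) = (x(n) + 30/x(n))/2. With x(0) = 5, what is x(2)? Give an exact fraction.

x(1) = (5 + 30/5)/2 = 11/2.
x(2) = (11/2 + 30/(11/2))/2 = 241/44.

241/44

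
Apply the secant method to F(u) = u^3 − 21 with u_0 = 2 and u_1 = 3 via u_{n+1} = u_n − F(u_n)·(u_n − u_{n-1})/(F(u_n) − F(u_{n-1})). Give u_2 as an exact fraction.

F(2) = −13, F(3) = 6. u_2 = 3 − 6·(3 − 2)/(6 − (−13)) = 51/19.

51/19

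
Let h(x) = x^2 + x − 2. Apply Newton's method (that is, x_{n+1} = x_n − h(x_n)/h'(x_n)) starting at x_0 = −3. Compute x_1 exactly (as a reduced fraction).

−11/5

h'(x) = 2x + 1.
h(−3) = 4, h'(−3) = −5, so x_1 = (−3) − 4/(−5) = −11/5.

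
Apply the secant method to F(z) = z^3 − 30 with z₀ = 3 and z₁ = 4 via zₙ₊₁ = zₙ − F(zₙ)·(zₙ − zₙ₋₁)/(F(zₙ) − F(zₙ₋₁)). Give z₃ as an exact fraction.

80271/25886

F(3) = −3, F(4) = 34. z₂ = 4 − 34·(4 − 3)/(34 − (−3)) = 114/37.
F(4) = 34, F(114/37) = −38046/50653. z₃ = (114/37) − (−38046/50653)·((114/37) − 4)/((−38046/50653) − 34) = 80271/25886.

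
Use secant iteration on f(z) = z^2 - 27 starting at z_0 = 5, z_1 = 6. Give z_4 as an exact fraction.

1351/260

f(5) = -2, f(6) = 9. z_2 = 6 - 9·(6 - 5)/(9 - (-2)) = 57/11.
f(6) = 9, f(57/11) = -18/121. z_3 = (57/11) - (-18/121)·((57/11) - 6)/((-18/121) - 9) = 213/41.
f(57/11) = -18/121, f(213/41) = -18/1681. z_4 = (213/41) - (-18/1681)·((213/41) - (57/11))/((-18/1681) - (-18/121)) = 1351/260.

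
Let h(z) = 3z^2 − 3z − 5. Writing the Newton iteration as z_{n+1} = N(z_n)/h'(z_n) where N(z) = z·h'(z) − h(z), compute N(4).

h'(z) = 6z − 3.
N(z) = z·h'(z) − h(z) = z·(6z − 3) − (3z^2 − 3z − 5) = 3z^2 + 5.
N(4) = 53.

53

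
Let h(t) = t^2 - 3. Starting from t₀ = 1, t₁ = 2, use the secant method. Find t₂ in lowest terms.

5/3

h(1) = -2, h(2) = 1. t₂ = 2 - 1·(2 - 1)/(1 - (-2)) = 5/3.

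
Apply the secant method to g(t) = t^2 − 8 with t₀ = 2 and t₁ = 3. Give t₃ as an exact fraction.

g(2) = −4, g(3) = 1. t₂ = 3 − 1·(3 − 2)/(1 − (−4)) = 14/5.
g(3) = 1, g(14/5) = −4/25. t₃ = (14/5) − (−4/25)·((14/5) − 3)/((−4/25) − 1) = 82/29.

82/29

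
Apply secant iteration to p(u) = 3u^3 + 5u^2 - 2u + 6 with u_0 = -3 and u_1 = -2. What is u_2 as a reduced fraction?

p(-3) = -24, p(-2) = 6. u_2 = (-2) - 6·((-2) - (-3))/(6 - (-24)) = -11/5.

-11/5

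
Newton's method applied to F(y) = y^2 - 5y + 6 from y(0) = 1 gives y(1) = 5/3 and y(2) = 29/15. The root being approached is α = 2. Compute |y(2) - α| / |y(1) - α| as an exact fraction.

1/5

y(1) - α = 5/3 - 2 = -1/3, so |y(1) - α| = 1/3.
y(2) - α = 29/15 - 2 = -1/15, so |y(2) - α| = 1/15.
Ratio = (1/15) / (1/3) = 1/5.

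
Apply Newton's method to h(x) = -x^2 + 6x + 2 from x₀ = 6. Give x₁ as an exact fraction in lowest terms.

h'(x) = -2x + 6.
h(6) = 2, h'(6) = -6, so x₁ = 6 - 2/(-6) = 19/3.

19/3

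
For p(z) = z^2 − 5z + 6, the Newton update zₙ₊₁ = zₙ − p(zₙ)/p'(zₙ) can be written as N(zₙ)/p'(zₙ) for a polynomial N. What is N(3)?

p'(z) = 2z − 5.
N(z) = z·p'(z) − p(z) = z·(2z − 5) − (z^2 − 5z + 6) = z^2 − 6.
N(3) = 3.

3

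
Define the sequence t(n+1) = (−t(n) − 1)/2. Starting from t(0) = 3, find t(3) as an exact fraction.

t(1) = (−3 − 1)/2 = −2.
t(2) = (−(−2) − 1)/2 = 1/2.
t(3) = (−(1/2) − 1)/2 = −3/4.

−3/4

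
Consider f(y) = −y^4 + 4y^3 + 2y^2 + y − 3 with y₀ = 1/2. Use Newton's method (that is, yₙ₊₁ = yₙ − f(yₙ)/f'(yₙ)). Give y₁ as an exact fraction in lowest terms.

f'(y) = −4y^3 + 12y^2 + 4y + 1.
f(1/2) = −25/16, f'(1/2) = 11/2, so y₁ = (1/2) − (−25/16)/(11/2) = 69/88.

69/88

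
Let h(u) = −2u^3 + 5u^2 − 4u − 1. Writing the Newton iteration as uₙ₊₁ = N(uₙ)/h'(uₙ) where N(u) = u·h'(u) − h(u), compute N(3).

−62

h'(u) = −6u^2 + 10u − 4.
N(u) = u·h'(u) − h(u) = u·(−6u^2 + 10u − 4) − (−2u^3 + 5u^2 − 4u − 1) = −4u^3 + 5u^2 + 1.
N(3) = −62.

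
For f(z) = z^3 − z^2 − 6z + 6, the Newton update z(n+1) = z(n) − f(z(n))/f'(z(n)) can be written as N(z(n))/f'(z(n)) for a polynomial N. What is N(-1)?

−9

f'(z) = 3z^2 − 2z − 6.
N(z) = z·f'(z) − f(z) = z·(3z^2 − 2z − 6) − (z^3 − z^2 − 6z + 6) = 2z^3 − z^2 − 6.
N(-1) = −9.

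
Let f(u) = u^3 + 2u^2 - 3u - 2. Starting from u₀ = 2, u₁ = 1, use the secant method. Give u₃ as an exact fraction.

88/63

f(2) = 8, f(1) = -2. u₂ = 1 - (-2)·(1 - 2)/((-2) - 8) = 6/5.
f(1) = -2, f(6/5) = -124/125. u₃ = (6/5) - (-124/125)·((6/5) - 1)/((-124/125) - (-2)) = 88/63.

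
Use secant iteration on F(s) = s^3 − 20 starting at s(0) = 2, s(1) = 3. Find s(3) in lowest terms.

F(2) = −12, F(3) = 7. s(2) = 3 − 7·(3 − 2)/(7 − (−12)) = 50/19.
F(3) = 7, F(50/19) = −12180/6859. s(3) = (50/19) − (−12180/6859)·((50/19) − 3)/((−12180/6859) − 7) = 23270/8599.

23270/8599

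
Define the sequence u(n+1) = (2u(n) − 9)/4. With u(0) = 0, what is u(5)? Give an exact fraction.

u(1) = (2·0 − 9)/4 = −9/4.
u(2) = (2·(−9/4) − 9)/4 = −27/8.
u(3) = (2·(−27/8) − 9)/4 = −63/16.
u(4) = (2·(−63/16) − 9)/4 = −135/32.
u(5) = (2·(−135/32) − 9)/4 = −279/64.

−279/64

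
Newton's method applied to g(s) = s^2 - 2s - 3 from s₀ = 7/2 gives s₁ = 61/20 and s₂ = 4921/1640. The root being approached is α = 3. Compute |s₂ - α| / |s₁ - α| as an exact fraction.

1/82

s₁ - α = 61/20 - 3 = 1/20, so |s₁ - α| = 1/20.
s₂ - α = 4921/1640 - 3 = 1/1640, so |s₂ - α| = 1/1640.
Ratio = (1/1640) / (1/20) = 1/82.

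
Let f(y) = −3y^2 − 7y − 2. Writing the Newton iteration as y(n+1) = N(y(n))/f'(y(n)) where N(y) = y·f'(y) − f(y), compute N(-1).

−1

f'(y) = −6y − 7.
N(y) = y·f'(y) − f(y) = y·(−6y − 7) − (−3y^2 − 7y − 2) = −3y^2 + 2.
N(-1) = −1.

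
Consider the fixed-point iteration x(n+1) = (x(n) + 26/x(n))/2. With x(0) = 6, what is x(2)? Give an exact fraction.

1897/372

x(1) = (6 + 26/6)/2 = 31/6.
x(2) = (31/6 + 26/(31/6))/2 = 1897/372.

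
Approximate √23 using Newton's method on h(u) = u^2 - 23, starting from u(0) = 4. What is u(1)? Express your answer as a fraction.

h'(u) = 2u.
h(4) = -7, h'(4) = 8, so u(1) = 4 - (-7)/8 = 39/8.

39/8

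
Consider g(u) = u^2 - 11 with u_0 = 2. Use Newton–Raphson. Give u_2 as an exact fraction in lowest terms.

g'(u) = 2u.
g(2) = -7, g'(2) = 4, so u_1 = 2 - (-7)/4 = 15/4.
g(15/4) = 49/16, g'(15/4) = 15/2, so u_2 = (15/4) - (49/16)/(15/2) = 401/120.

401/120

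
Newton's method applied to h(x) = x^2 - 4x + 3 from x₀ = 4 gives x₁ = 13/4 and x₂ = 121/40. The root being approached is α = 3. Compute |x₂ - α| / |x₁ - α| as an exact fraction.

1/10

x₁ - α = 13/4 - 3 = 1/4, so |x₁ - α| = 1/4.
x₂ - α = 121/40 - 3 = 1/40, so |x₂ - α| = 1/40.
Ratio = (1/40) / (1/4) = 1/10.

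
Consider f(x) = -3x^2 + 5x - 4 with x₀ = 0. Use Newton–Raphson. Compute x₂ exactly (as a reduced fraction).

f'(x) = -6x + 5.
f(0) = -4, f'(0) = 5, so x₁ = 0 - (-4)/5 = 4/5.
f(4/5) = -48/25, f'(4/5) = 1/5, so x₂ = (4/5) - (-48/25)/(1/5) = 52/5.

52/5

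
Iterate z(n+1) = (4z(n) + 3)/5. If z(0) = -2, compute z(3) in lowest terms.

11/25

z(1) = (4·(-2) + 3)/5 = -1.
z(2) = (4·(-1) + 3)/5 = -1/5.
z(3) = (4·(-1/5) + 3)/5 = 11/25.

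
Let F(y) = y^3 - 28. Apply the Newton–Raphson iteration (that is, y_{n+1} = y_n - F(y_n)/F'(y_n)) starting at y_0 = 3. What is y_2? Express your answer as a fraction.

F'(y) = 3y^2.
F(3) = -1, F'(3) = 27, so y_1 = 3 - (-1)/27 = 82/27.
F(82/27) = 244/19683, F'(82/27) = 6724/243, so y_2 = (82/27) - (244/19683)/(6724/243) = 413465/136161.

413465/136161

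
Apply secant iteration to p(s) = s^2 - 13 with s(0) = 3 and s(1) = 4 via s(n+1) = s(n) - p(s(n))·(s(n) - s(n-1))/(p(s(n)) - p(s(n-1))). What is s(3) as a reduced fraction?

191/53

p(3) = -4, p(4) = 3. s(2) = 4 - 3·(4 - 3)/(3 - (-4)) = 25/7.
p(4) = 3, p(25/7) = -12/49. s(3) = (25/7) - (-12/49)·((25/7) - 4)/((-12/49) - 3) = 191/53.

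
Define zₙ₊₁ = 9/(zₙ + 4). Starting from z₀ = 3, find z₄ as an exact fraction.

z₁ = 9/(3 + 4) = 9/7.
z₂ = 9/(9/7 + 4) = 63/37.
z₃ = 9/(63/37 + 4) = 333/211.
z₄ = 9/(333/211 + 4) = 1899/1177.

1899/1177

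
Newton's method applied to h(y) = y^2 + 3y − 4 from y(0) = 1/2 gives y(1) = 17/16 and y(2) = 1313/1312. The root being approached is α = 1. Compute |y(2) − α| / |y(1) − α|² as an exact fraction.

8/41

y(1) − α = 17/16 − 1 = 1/16, so |y(1) − α| = 1/16.
y(2) − α = 1313/1312 − 1 = 1/1312, so |y(2) − α| = 1/1312.
|y(1) − α|² = 1/256.
Ratio = (1/1312) / (1/256) = 8/41.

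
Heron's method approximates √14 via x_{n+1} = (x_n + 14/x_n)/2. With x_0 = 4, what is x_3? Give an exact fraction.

x_1 = (4 + 14/4)/2 = 15/4.
x_2 = (15/4 + 14/(15/4))/2 = 449/120.
x_3 = (449/120 + 14/(449/120))/2 = 403201/107760.

403201/107760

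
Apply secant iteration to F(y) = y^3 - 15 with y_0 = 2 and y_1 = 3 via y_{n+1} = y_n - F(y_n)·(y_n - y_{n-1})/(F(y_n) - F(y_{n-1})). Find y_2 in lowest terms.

F(2) = -7, F(3) = 12. y_2 = 3 - 12·(3 - 2)/(12 - (-7)) = 45/19.

45/19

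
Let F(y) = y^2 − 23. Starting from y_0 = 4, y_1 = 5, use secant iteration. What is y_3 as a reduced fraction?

211/44

F(4) = −7, F(5) = 2. y_2 = 5 − 2·(5 − 4)/(2 − (−7)) = 43/9.
F(5) = 2, F(43/9) = −14/81. y_3 = (43/9) − (−14/81)·((43/9) − 5)/((−14/81) − 2) = 211/44.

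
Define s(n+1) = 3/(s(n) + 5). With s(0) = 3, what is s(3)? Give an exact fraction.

s(1) = 3/(3 + 5) = 3/8.
s(2) = 3/(3/8 + 5) = 24/43.
s(3) = 3/(24/43 + 5) = 129/239.

129/239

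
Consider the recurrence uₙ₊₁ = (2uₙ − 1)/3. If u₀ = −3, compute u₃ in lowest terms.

−43/27

u₁ = (2·(−3) − 1)/3 = −7/3.
u₂ = (2·(−7/3) − 1)/3 = −17/9.
u₃ = (2·(−17/9) − 1)/3 = −43/27.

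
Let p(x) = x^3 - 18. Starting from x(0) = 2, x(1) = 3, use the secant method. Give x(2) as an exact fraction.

48/19

p(2) = -10, p(3) = 9. x(2) = 3 - 9·(3 - 2)/(9 - (-10)) = 48/19.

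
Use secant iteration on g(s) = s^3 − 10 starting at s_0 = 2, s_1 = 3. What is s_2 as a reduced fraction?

40/19

g(2) = −2, g(3) = 17. s_2 = 3 − 17·(3 − 2)/(17 − (−2)) = 40/19.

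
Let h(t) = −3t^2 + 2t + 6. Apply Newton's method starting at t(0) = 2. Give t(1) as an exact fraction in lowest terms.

9/5

h'(t) = −6t + 2.
h(2) = −2, h'(2) = −10, so t(1) = 2 − (−2)/(−10) = 9/5.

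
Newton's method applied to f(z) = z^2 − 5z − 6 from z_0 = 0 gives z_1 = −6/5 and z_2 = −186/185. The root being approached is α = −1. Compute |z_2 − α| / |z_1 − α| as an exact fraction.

z_1 − α = −6/5 − (−1) = −6/5 + 1 = −1/5, so |z_1 − α| = 1/5.
z_2 − α = −186/185 − (−1) = −186/185 + 1 = −1/185, so |z_2 − α| = 1/185.
Ratio = (1/185) / (1/5) = 1/37.

1/37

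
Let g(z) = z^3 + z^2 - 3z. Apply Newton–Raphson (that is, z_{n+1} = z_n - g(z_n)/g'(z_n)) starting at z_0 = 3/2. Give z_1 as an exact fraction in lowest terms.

g'(z) = 3z^2 + 2z - 3.
g(3/2) = 9/8, g'(3/2) = 27/4, so z_1 = (3/2) - (9/8)/(27/4) = 4/3.

4/3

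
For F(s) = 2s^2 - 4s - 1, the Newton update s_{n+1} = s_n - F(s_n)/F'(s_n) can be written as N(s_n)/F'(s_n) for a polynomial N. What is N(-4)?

F'(s) = 4s - 4.
N(s) = s·F'(s) - F(s) = s·(4s - 4) - (2s^2 - 4s - 1) = 2s^2 + 1.
N(-4) = 33.

33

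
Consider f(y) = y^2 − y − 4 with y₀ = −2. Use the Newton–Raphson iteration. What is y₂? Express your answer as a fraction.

f'(y) = 2y − 1.
f(−2) = 2, f'(−2) = −5, so y₁ = (−2) − 2/(−5) = −8/5.
f(−8/5) = 4/25, f'(−8/5) = −21/5, so y₂ = (−8/5) − (4/25)/(−21/5) = −164/105.

−164/105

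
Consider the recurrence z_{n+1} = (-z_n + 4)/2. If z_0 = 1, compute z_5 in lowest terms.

z_1 = (-1 + 4)/2 = 3/2.
z_2 = (-(3/2) + 4)/2 = 5/4.
z_3 = (-(5/4) + 4)/2 = 11/8.
z_4 = (-(11/8) + 4)/2 = 21/16.
z_5 = (-(21/16) + 4)/2 = 43/32.

43/32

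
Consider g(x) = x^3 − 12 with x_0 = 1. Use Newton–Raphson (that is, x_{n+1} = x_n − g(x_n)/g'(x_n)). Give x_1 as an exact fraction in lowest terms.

g'(x) = 3x^2.
g(1) = −11, g'(1) = 3, so x_1 = 1 − (−11)/3 = 14/3.

14/3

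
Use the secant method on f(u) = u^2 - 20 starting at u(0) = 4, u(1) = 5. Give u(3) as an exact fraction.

f(4) = -4, f(5) = 5. u(2) = 5 - 5·(5 - 4)/(5 - (-4)) = 40/9.
f(5) = 5, f(40/9) = -20/81. u(3) = (40/9) - (-20/81)·((40/9) - 5)/((-20/81) - 5) = 76/17.

76/17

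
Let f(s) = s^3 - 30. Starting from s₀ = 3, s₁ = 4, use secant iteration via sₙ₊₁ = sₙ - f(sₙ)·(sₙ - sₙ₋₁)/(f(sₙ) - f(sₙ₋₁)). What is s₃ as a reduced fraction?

f(3) = -3, f(4) = 34. s₂ = 4 - 34·(4 - 3)/(34 - (-3)) = 114/37.
f(4) = 34, f(114/37) = -38046/50653. s₃ = (114/37) - (-38046/50653)·((114/37) - 4)/((-38046/50653) - 34) = 80271/25886.

80271/25886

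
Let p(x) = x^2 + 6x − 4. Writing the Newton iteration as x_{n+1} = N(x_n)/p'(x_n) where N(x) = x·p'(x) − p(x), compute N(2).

p'(x) = 2x + 6.
N(x) = x·p'(x) − p(x) = x·(2x + 6) − (x^2 + 6x − 4) = x^2 + 4.
N(2) = 8.

8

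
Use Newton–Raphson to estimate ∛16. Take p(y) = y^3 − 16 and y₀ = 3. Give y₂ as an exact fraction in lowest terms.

p'(y) = 3y^2.
p(3) = 11, p'(3) = 27, so y₁ = 3 − 11/27 = 70/27.
p(70/27) = 28072/19683, p'(70/27) = 4900/243, so y₂ = (70/27) − (28072/19683)/(4900/243) = 250232/99225.

250232/99225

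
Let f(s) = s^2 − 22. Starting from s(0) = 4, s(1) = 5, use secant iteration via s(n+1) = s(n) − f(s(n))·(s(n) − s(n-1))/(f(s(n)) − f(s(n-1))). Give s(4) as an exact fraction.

1909/407

f(4) = −6, f(5) = 3. s(2) = 5 − 3·(5 − 4)/(3 − (−6)) = 14/3.
f(5) = 3, f(14/3) = −2/9. s(3) = (14/3) − (−2/9)·((14/3) − 5)/((−2/9) − 3) = 136/29.
f(14/3) = −2/9, f(136/29) = −6/841. s(4) = (136/29) − (−6/841)·((136/29) − (14/3))/((−6/841) − (−2/9)) = 1909/407.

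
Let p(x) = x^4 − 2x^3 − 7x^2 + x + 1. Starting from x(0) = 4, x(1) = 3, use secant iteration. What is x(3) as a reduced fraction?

p(4) = 21, p(3) = −32. x(2) = 3 − (−32)·(3 − 4)/((−32) − 21) = 191/53.
p(3) = −32, p(191/53) = −88730880/7890481. x(3) = (191/53) − (−88730880/7890481)·((191/53) − 3)/((−88730880/7890481) − (−32)) = 20116987/5117641.

20116987/5117641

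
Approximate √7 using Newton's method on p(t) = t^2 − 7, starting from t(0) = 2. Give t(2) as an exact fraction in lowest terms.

233/88

p'(t) = 2t.
p(2) = −3, p'(2) = 4, so t(1) = 2 − (−3)/4 = 11/4.
p(11/4) = 9/16, p'(11/4) = 11/2, so t(2) = (11/4) − (9/16)/(11/2) = 233/88.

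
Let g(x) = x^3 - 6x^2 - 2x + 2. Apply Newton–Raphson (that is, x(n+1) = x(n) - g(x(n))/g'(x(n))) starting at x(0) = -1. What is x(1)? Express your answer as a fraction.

-10/13

g'(x) = 3x^2 - 12x - 2.
g(-1) = -3, g'(-1) = 13, so x(1) = (-1) - (-3)/13 = -10/13.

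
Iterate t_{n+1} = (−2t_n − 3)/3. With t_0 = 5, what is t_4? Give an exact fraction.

t_1 = (−2·5 − 3)/3 = −13/3.
t_2 = (−2·(−13/3) − 3)/3 = 17/9.
t_3 = (−2·(17/9) − 3)/3 = −61/27.
t_4 = (−2·(−61/27) − 3)/3 = 41/81.

41/81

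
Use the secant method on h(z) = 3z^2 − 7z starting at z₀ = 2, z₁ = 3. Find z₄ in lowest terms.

h(2) = −2, h(3) = 6. z₂ = 3 − 6·(3 − 2)/(6 − (−2)) = 9/4.
h(3) = 6, h(9/4) = −9/16. z₃ = (9/4) − (−9/16)·((9/4) − 3)/((−9/16) − 6) = 81/35.
h(9/4) = −9/16, h(81/35) = −162/1225. z₄ = (81/35) − (−162/1225)·((81/35) − (9/4))/((−162/1225) − (−9/16)) = 2187/937.

2187/937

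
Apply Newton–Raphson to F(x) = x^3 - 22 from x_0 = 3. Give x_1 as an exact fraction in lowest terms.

F'(x) = 3x^2.
F(3) = 5, F'(3) = 27, so x_1 = 3 - 5/27 = 76/27.

76/27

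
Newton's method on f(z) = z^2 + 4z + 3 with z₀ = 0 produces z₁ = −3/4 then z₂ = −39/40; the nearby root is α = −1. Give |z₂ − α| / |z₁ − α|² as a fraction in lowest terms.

z₁ − α = −3/4 − (−1) = −3/4 + 1 = 1/4, so |z₁ − α| = 1/4.
z₂ − α = −39/40 − (−1) = −39/40 + 1 = 1/40, so |z₂ − α| = 1/40.
|z₁ − α|² = 1/16.
Ratio = (1/40) / (1/16) = 2/5.

2/5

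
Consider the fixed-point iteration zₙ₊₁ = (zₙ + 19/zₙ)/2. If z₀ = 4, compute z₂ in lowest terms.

2441/560

z₁ = (4 + 19/4)/2 = 35/8.
z₂ = (35/8 + 19/(35/8))/2 = 2441/560.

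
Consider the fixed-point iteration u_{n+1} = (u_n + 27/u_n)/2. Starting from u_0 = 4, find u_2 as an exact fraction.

u_1 = (4 + 27/4)/2 = 43/8.
u_2 = (43/8 + 27/(43/8))/2 = 3577/688.

3577/688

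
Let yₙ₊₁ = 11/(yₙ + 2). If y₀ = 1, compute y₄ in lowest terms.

y₁ = 11/(1 + 2) = 11/3.
y₂ = 11/(11/3 + 2) = 33/17.
y₃ = 11/(33/17 + 2) = 187/67.
y₄ = 11/(187/67 + 2) = 737/321.

737/321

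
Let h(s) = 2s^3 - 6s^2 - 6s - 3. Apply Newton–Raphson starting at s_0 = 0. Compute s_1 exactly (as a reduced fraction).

h'(s) = 6s^2 - 12s - 6.
h(0) = -3, h'(0) = -6, so s_1 = 0 - (-3)/(-6) = -1/2.

-1/2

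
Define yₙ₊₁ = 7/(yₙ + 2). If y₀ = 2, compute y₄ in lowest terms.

y₁ = 7/(2 + 2) = 7/4.
y₂ = 7/(7/4 + 2) = 28/15.
y₃ = 7/(28/15 + 2) = 105/58.
y₄ = 7/(105/58 + 2) = 406/221.

406/221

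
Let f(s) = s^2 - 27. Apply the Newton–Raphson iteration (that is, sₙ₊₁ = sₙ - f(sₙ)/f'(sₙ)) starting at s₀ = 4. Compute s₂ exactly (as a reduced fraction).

f'(s) = 2s.
f(4) = -11, f'(4) = 8, so s₁ = 4 - (-11)/8 = 43/8.
f(43/8) = 121/64, f'(43/8) = 43/4, so s₂ = (43/8) - (121/64)/(43/4) = 3577/688.

3577/688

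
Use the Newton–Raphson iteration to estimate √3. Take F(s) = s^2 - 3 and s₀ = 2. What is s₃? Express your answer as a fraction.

F'(s) = 2s.
F(2) = 1, F'(2) = 4, so s₁ = 2 - 1/4 = 7/4.
F(7/4) = 1/16, F'(7/4) = 7/2, so s₂ = (7/4) - (1/16)/(7/2) = 97/56.
F(97/56) = 1/3136, F'(97/56) = 97/28, so s₃ = (97/56) - (1/3136)/(97/28) = 18817/10864.

18817/10864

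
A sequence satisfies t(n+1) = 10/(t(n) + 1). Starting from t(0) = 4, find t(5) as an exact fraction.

t(1) = 10/(4 + 1) = 2.
t(2) = 10/(2 + 1) = 10/3.
t(3) = 10/(10/3 + 1) = 30/13.
t(4) = 10/(30/13 + 1) = 130/43.
t(5) = 10/(130/43 + 1) = 430/173.

430/173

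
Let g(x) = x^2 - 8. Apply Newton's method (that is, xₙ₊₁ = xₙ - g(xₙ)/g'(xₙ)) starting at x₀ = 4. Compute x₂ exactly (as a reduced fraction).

g'(x) = 2x.
g(4) = 8, g'(4) = 8, so x₁ = 4 - 8/8 = 3.
g(3) = 1, g'(3) = 6, so x₂ = 3 - 1/6 = 17/6.

17/6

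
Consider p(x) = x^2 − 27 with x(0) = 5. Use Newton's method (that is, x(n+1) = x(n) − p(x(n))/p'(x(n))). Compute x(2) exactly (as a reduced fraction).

1351/260

p'(x) = 2x.
p(5) = −2, p'(5) = 10, so x(1) = 5 − (−2)/10 = 26/5.
p(26/5) = 1/25, p'(26/5) = 52/5, so x(2) = (26/5) − (1/25)/(52/5) = 1351/260.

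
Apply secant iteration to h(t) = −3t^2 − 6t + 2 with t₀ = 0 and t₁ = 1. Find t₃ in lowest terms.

8/29

h(0) = 2, h(1) = −7. t₂ = 1 − (−7)·(1 − 0)/((−7) − 2) = 2/9.
h(1) = −7, h(2/9) = 14/27. t₃ = (2/9) − (14/27)·((2/9) − 1)/((14/27) − (−7)) = 8/29.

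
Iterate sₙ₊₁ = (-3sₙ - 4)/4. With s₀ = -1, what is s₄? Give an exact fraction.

-181/256

s₁ = (-3·(-1) - 4)/4 = -1/4.
s₂ = (-3·(-1/4) - 4)/4 = -13/16.
s₃ = (-3·(-13/16) - 4)/4 = -25/64.
s₄ = (-3·(-25/64) - 4)/4 = -181/256.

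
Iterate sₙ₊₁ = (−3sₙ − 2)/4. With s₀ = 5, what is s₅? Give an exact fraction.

−1577/1024

s₁ = (−3·5 − 2)/4 = −17/4.
s₂ = (−3·(−17/4) − 2)/4 = 43/16.
s₃ = (−3·(43/16) − 2)/4 = −161/64.
s₄ = (−3·(−161/64) − 2)/4 = 355/256.
s₅ = (−3·(355/256) − 2)/4 = −1577/1024.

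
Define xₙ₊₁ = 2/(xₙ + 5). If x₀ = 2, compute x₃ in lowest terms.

x₁ = 2/(2 + 5) = 2/7.
x₂ = 2/(2/7 + 5) = 14/37.
x₃ = 2/(14/37 + 5) = 74/199.

74/199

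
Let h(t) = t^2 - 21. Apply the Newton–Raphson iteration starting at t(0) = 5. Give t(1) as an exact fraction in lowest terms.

h'(t) = 2t.
h(5) = 4, h'(5) = 10, so t(1) = 5 - 4/10 = 23/5.

23/5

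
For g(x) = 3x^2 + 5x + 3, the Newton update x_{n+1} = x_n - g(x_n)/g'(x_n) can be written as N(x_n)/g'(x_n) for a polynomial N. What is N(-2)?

9

g'(x) = 6x + 5.
N(x) = x·g'(x) - g(x) = x·(6x + 5) - (3x^2 + 5x + 3) = 3x^2 - 3.
N(-2) = 9.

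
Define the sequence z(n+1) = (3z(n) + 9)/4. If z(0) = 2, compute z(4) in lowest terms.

z(1) = (3·2 + 9)/4 = 15/4.
z(2) = (3·(15/4) + 9)/4 = 81/16.
z(3) = (3·(81/16) + 9)/4 = 387/64.
z(4) = (3·(387/64) + 9)/4 = 1737/256.

1737/256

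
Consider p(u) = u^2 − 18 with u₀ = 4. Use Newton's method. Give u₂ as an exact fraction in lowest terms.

p'(u) = 2u.
p(4) = −2, p'(4) = 8, so u₁ = 4 − (−2)/8 = 17/4.
p(17/4) = 1/16, p'(17/4) = 17/2, so u₂ = (17/4) − (1/16)/(17/2) = 577/136.

577/136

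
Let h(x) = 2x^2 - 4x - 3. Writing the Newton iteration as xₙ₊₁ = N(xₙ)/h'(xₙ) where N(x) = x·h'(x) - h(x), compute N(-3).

h'(x) = 4x - 4.
N(x) = x·h'(x) - h(x) = x·(4x - 4) - (2x^2 - 4x - 3) = 2x^2 + 3.
N(-3) = 21.

21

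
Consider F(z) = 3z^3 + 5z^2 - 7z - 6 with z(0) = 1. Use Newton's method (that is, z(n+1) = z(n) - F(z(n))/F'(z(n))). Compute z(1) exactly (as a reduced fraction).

17/12

F'(z) = 9z^2 + 10z - 7.
F(1) = -5, F'(1) = 12, so z(1) = 1 - (-5)/12 = 17/12.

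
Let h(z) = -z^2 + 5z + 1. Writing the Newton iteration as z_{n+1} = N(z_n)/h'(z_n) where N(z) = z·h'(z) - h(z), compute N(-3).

h'(z) = -2z + 5.
N(z) = z·h'(z) - h(z) = z·(-2z + 5) - (-z^2 + 5z + 1) = -z^2 - 1.
N(-3) = -10.

-10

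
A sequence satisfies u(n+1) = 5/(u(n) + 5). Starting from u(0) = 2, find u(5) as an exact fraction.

275/322

u(1) = 5/(2 + 5) = 5/7.
u(2) = 5/(5/7 + 5) = 7/8.
u(3) = 5/(7/8 + 5) = 40/47.
u(4) = 5/(40/47 + 5) = 47/55.
u(5) = 5/(47/55 + 5) = 275/322.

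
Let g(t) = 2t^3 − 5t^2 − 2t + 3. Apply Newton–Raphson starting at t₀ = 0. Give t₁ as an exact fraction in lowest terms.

g'(t) = 6t^2 − 10t − 2.
g(0) = 3, g'(0) = −2, so t₁ = 0 − 3/(−2) = 3/2.

3/2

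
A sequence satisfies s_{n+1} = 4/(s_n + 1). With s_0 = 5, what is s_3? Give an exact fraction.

s_1 = 4/(5 + 1) = 2/3.
s_2 = 4/(2/3 + 1) = 12/5.
s_3 = 4/(12/5 + 1) = 20/17.

20/17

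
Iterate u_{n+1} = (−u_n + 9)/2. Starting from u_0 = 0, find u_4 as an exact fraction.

45/16

u_1 = (−0 + 9)/2 = 9/2.
u_2 = (−(9/2) + 9)/2 = 9/4.
u_3 = (−(9/4) + 9)/2 = 27/8.
u_4 = (−(27/8) + 9)/2 = 45/16.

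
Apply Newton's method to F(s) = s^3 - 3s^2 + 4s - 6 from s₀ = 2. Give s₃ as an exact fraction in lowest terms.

F'(s) = 3s^2 - 6s + 4.
F(2) = -2, F'(2) = 4, so s₁ = 2 - (-2)/4 = 5/2.
F(5/2) = 7/8, F'(5/2) = 31/4, so s₂ = (5/2) - (7/8)/(31/4) = 74/31.
F(74/31) = 1666/29791, F'(74/31) = 6508/961, so s₃ = (74/31) - (1666/29791)/(6508/961) = 239963/100874.

239963/100874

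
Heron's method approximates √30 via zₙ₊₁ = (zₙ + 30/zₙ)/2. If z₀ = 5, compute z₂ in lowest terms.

z₁ = (5 + 30/5)/2 = 11/2.
z₂ = (11/2 + 30/(11/2))/2 = 241/44.

241/44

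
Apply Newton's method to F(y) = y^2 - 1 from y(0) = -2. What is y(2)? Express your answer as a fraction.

F'(y) = 2y.
F(-2) = 3, F'(-2) = -4, so y(1) = (-2) - 3/(-4) = -5/4.
F(-5/4) = 9/16, F'(-5/4) = -5/2, so y(2) = (-5/4) - (9/16)/(-5/2) = -41/40.

-41/40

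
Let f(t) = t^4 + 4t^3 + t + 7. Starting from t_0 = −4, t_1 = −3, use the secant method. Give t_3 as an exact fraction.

−1557709/384487

f(−4) = 3, f(−3) = −23. t_2 = (−3) − (−23)·((−3) − (−4))/((−23) − 3) = −101/26.
f(−3) = −23, f(−101/26) = −1667247/456976. t_3 = (−101/26) − (−1667247/456976)·((−101/26) − (−3))/((−1667247/456976) − (−23)) = −1557709/384487.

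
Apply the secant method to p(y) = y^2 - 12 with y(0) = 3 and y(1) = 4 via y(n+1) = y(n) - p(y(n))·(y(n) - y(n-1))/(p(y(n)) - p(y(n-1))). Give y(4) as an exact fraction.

724/209

p(3) = -3, p(4) = 4. y(2) = 4 - 4·(4 - 3)/(4 - (-3)) = 24/7.
p(4) = 4, p(24/7) = -12/49. y(3) = (24/7) - (-12/49)·((24/7) - 4)/((-12/49) - 4) = 45/13.
p(24/7) = -12/49, p(45/13) = -3/169. y(4) = (45/13) - (-3/169)·((45/13) - (24/7))/((-3/169) - (-12/49)) = 724/209.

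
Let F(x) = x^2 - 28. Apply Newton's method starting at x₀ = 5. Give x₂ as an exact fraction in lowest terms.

5609/1060

F'(x) = 2x.
F(5) = -3, F'(5) = 10, so x₁ = 5 - (-3)/10 = 53/10.
F(53/10) = 9/100, F'(53/10) = 53/5, so x₂ = (53/10) - (9/100)/(53/5) = 5609/1060.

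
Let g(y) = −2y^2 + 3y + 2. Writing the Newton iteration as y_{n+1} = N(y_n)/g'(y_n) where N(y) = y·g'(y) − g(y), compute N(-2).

g'(y) = −4y + 3.
N(y) = y·g'(y) − g(y) = y·(−4y + 3) − (−2y^2 + 3y + 2) = −2y^2 − 2.
N(-2) = −10.

−10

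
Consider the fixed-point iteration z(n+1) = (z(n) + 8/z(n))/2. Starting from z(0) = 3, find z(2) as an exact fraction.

z(1) = (3 + 8/3)/2 = 17/6.
z(2) = (17/6 + 8/(17/6))/2 = 577/204.

577/204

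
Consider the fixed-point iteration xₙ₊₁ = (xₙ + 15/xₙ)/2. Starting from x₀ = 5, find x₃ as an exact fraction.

x₁ = (5 + 15/5)/2 = 4.
x₂ = (4 + 15/4)/2 = 31/8.
x₃ = (31/8 + 15/(31/8))/2 = 1921/496.

1921/496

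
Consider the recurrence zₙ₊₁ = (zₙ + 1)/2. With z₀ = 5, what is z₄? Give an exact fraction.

z₁ = (5 + 1)/2 = 3.
z₂ = (3 + 1)/2 = 2.
z₃ = (2 + 1)/2 = 3/2.
z₄ = ((3/2) + 1)/2 = 5/4.

5/4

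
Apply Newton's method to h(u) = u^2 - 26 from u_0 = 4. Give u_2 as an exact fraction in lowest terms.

h'(u) = 2u.
h(4) = -10, h'(4) = 8, so u_1 = 4 - (-10)/8 = 21/4.
h(21/4) = 25/16, h'(21/4) = 21/2, so u_2 = (21/4) - (25/16)/(21/2) = 857/168.

857/168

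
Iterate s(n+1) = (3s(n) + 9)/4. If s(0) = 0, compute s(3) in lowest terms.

s(1) = (3·0 + 9)/4 = 9/4.
s(2) = (3·(9/4) + 9)/4 = 63/16.
s(3) = (3·(63/16) + 9)/4 = 333/64.

333/64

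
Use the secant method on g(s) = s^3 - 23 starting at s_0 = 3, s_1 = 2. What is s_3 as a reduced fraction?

g(3) = 4, g(2) = -15. s_2 = 2 - (-15)·(2 - 3)/((-15) - 4) = 53/19.
g(2) = -15, g(53/19) = -8880/6859. s_3 = (53/19) - (-8880/6859)·((53/19) - 2)/((-8880/6859) - (-15)) = 5983/2089.

5983/2089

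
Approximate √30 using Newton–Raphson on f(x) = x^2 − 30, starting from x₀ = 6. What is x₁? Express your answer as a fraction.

11/2

f'(x) = 2x.
f(6) = 6, f'(6) = 12, so x₁ = 6 − 6/12 = 11/2.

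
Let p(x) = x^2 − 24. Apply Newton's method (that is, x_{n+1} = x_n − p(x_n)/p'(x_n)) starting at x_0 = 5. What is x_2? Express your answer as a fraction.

4801/980

p'(x) = 2x.
p(5) = 1, p'(5) = 10, so x_1 = 5 − 1/10 = 49/10.
p(49/10) = 1/100, p'(49/10) = 49/5, so x_2 = (49/10) − (1/100)/(49/5) = 4801/980.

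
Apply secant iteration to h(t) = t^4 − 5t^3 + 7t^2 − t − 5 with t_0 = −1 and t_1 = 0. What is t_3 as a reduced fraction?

−13720/11479

h(−1) = 9, h(0) = −5. t_2 = 0 − (−5)·(0 − (−1))/((−5) − 9) = −5/14.
h(0) = −5, h(−5/14) = −134685/38416. t_3 = (−5/14) − (−134685/38416)·((−5/14) − 0)/((−134685/38416) − (−5)) = −13720/11479.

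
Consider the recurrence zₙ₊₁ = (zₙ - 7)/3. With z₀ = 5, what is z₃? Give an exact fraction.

-86/27

z₁ = (5 - 7)/3 = -2/3.
z₂ = ((-2/3) - 7)/3 = -23/9.
z₃ = ((-23/9) - 7)/3 = -86/27.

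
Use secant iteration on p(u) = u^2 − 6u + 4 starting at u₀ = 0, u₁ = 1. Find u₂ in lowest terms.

p(0) = 4, p(1) = −1. u₂ = 1 − (−1)·(1 − 0)/((−1) − 4) = 4/5.

4/5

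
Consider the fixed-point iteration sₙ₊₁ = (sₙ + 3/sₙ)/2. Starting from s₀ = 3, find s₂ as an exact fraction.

7/4

s₁ = (3 + 3/3)/2 = 2.
s₂ = (2 + 3/2)/2 = 7/4.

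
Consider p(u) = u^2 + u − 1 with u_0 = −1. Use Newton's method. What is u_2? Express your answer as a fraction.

p'(u) = 2u + 1.
p(−1) = −1, p'(−1) = −1, so u_1 = (−1) − (−1)/(−1) = −2.
p(−2) = 1, p'(−2) = −3, so u_2 = (−2) − 1/(−3) = −5/3.

−5/3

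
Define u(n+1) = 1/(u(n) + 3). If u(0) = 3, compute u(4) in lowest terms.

u(1) = 1/(3 + 3) = 1/6.
u(2) = 1/(1/6 + 3) = 6/19.
u(3) = 1/(6/19 + 3) = 19/63.
u(4) = 1/(19/63 + 3) = 63/208.

63/208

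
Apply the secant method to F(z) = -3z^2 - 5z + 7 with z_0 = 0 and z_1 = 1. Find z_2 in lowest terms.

F(0) = 7, F(1) = -1. z_2 = 1 - (-1)·(1 - 0)/((-1) - 7) = 7/8.

7/8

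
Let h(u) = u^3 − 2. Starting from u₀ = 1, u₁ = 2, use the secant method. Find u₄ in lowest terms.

h(1) = −1, h(2) = 6. u₂ = 2 − 6·(2 − 1)/(6 − (−1)) = 8/7.
h(2) = 6, h(8/7) = −174/343. u₃ = (8/7) − (−174/343)·((8/7) − 2)/((−174/343) − 6) = 75/62.
h(8/7) = −174/343, h(75/62) = −54781/238328. u₄ = (75/62) − (−54781/238328)·((75/62) − (8/7))/((−54781/238328) − (−174/343)) = 989312/782041.

989312/782041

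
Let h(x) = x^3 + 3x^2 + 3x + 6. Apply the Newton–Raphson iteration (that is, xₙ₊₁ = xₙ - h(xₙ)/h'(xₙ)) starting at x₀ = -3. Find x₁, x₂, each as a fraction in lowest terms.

h'(x) = 3x^2 + 6x + 3.
h(-3) = -3, h'(-3) = 12, so x₁ = (-3) - (-3)/12 = -11/4.
h(-11/4) = -23/64, h'(-11/4) = 147/16, so x₂ = (-11/4) - (-23/64)/(147/16) = -797/294.

x₁ = -11/4, x₂ = -797/294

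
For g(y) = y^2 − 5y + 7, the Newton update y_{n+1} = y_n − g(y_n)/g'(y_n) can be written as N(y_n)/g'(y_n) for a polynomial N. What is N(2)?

g'(y) = 2y − 5.
N(y) = y·g'(y) − g(y) = y·(2y − 5) − (y^2 − 5y + 7) = y^2 − 7.
N(2) = −3.

−3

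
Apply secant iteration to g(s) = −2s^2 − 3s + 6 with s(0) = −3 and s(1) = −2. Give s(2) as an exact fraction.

g(−3) = −3, g(−2) = 4. s(2) = (−2) − 4·((−2) − (−3))/(4 − (−3)) = −18/7.

−18/7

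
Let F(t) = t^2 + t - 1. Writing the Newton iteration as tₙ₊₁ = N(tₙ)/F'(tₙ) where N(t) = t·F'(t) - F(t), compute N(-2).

F'(t) = 2t + 1.
N(t) = t·F'(t) - F(t) = t·(2t + 1) - (t^2 + t - 1) = t^2 + 1.
N(-2) = 5.

5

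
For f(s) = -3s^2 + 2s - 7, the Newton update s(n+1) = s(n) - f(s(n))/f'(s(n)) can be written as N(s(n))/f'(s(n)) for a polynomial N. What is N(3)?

f'(s) = -6s + 2.
N(s) = s·f'(s) - f(s) = s·(-6s + 2) - (-3s^2 + 2s - 7) = -3s^2 + 7.
N(3) = -20.

-20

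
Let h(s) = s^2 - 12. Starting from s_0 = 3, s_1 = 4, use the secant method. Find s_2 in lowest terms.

24/7

h(3) = -3, h(4) = 4. s_2 = 4 - 4·(4 - 3)/(4 - (-3)) = 24/7.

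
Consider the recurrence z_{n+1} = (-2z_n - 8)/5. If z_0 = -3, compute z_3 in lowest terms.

z_1 = (-2·(-3) - 8)/5 = -2/5.
z_2 = (-2·(-2/5) - 8)/5 = -36/25.
z_3 = (-2·(-36/25) - 8)/5 = -128/125.

-128/125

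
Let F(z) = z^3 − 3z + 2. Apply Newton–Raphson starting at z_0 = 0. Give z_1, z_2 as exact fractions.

F'(z) = 3z^2 − 3.
F(0) = 2, F'(0) = −3, so z_1 = 0 − 2/(−3) = 2/3.
F(2/3) = 8/27, F'(2/3) = −5/3, so z_2 = (2/3) − (8/27)/(−5/3) = 38/45.

z_1 = 2/3, z_2 = 38/45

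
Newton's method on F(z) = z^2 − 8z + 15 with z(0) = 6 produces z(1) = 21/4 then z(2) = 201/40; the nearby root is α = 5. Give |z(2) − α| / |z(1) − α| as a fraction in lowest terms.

1/10

z(1) − α = 21/4 − 5 = 1/4, so |z(1) − α| = 1/4.
z(2) − α = 201/40 − 5 = 1/40, so |z(2) − α| = 1/40.
Ratio = (1/40) / (1/4) = 1/10.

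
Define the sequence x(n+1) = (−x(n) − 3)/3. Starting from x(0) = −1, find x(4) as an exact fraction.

−61/81

x(1) = (−(−1) − 3)/3 = −2/3.
x(2) = (−(−2/3) − 3)/3 = −7/9.
x(3) = (−(−7/9) − 3)/3 = −20/27.
x(4) = (−(−20/27) − 3)/3 = −61/81.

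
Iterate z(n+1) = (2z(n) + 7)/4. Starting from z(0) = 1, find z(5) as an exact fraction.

z(1) = (2·1 + 7)/4 = 9/4.
z(2) = (2·(9/4) + 7)/4 = 23/8.
z(3) = (2·(23/8) + 7)/4 = 51/16.
z(4) = (2·(51/16) + 7)/4 = 107/32.
z(5) = (2·(107/32) + 7)/4 = 219/64.

219/64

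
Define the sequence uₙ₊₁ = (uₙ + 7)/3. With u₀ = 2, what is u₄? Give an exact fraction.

u₁ = (2 + 7)/3 = 3.
u₂ = (3 + 7)/3 = 10/3.
u₃ = ((10/3) + 7)/3 = 31/9.
u₄ = ((31/9) + 7)/3 = 94/27.

94/27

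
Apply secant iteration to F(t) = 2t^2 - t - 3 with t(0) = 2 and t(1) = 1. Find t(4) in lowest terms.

F(2) = 3, F(1) = -2. t(2) = 1 - (-2)·(1 - 2)/((-2) - 3) = 7/5.
F(1) = -2, F(7/5) = -12/25. t(3) = (7/5) - (-12/25)·((7/5) - 1)/((-12/25) - (-2)) = 29/19.
F(7/5) = -12/25, F(29/19) = 48/361. t(4) = (29/19) - (48/361)·((29/19) - (7/5))/((48/361) - (-12/25)) = 691/461.

691/461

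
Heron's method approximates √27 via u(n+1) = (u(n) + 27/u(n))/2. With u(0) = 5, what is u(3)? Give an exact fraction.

u(1) = (5 + 27/5)/2 = 26/5.
u(2) = (26/5 + 27/(26/5))/2 = 1351/260.
u(3) = (1351/260 + 27/(1351/260))/2 = 3650401/702520.

3650401/702520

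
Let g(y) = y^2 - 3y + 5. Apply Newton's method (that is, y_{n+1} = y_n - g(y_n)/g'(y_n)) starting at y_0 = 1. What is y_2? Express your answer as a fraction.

g'(y) = 2y - 3.
g(1) = 3, g'(1) = -1, so y_1 = 1 - 3/(-1) = 4.
g(4) = 9, g'(4) = 5, so y_2 = 4 - 9/5 = 11/5.

11/5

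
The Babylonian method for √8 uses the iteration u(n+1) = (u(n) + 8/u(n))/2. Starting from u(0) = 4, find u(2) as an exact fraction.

17/6

u(1) = (4 + 8/4)/2 = 3.
u(2) = (3 + 8/3)/2 = 17/6.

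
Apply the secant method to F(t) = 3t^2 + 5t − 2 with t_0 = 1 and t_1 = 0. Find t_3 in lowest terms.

F(1) = 6, F(0) = −2. t_2 = 0 − (−2)·(0 − 1)/((−2) − 6) = 1/4.
F(0) = −2, F(1/4) = −9/16. t_3 = (1/4) − (−9/16)·((1/4) − 0)/((−9/16) − (−2)) = 8/23.

8/23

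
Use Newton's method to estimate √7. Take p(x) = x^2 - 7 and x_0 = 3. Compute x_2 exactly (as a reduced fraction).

127/48

p'(x) = 2x.
p(3) = 2, p'(3) = 6, so x_1 = 3 - 2/6 = 8/3.
p(8/3) = 1/9, p'(8/3) = 16/3, so x_2 = (8/3) - (1/9)/(16/3) = 127/48.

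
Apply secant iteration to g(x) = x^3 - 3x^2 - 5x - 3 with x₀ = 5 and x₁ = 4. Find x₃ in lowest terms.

77307/17855

g(5) = 22, g(4) = -7. x₂ = 4 - (-7)·(4 - 5)/((-7) - 22) = 123/29.
g(4) = -7, g(123/29) = -45738/24389. x₃ = (123/29) - (-45738/24389)·((123/29) - 4)/((-45738/24389) - (-7)) = 77307/17855.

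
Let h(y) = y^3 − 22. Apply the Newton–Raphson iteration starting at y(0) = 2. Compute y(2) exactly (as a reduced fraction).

9235/3249

h'(y) = 3y^2.
h(2) = −14, h'(2) = 12, so y(1) = 2 − (−14)/12 = 19/6.
h(19/6) = 2107/216, h'(19/6) = 361/12, so y(2) = (19/6) − (2107/216)/(361/12) = 9235/3249.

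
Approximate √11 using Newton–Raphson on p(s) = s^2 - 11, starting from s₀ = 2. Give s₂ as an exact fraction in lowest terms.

401/120

p'(s) = 2s.
p(2) = -7, p'(2) = 4, so s₁ = 2 - (-7)/4 = 15/4.
p(15/4) = 49/16, p'(15/4) = 15/2, so s₂ = (15/4) - (49/16)/(15/2) = 401/120.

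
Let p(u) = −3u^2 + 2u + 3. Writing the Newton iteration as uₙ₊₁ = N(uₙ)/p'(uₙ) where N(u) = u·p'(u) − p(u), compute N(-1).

p'(u) = −6u + 2.
N(u) = u·p'(u) − p(u) = u·(−6u + 2) − (−3u^2 + 2u + 3) = −3u^2 − 3.
N(-1) = −6.

−6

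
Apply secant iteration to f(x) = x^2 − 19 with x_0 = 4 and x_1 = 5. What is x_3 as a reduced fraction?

f(4) = −3, f(5) = 6. x_2 = 5 − 6·(5 − 4)/(6 − (−3)) = 13/3.
f(5) = 6, f(13/3) = −2/9. x_3 = (13/3) − (−2/9)·((13/3) − 5)/((−2/9) − 6) = 61/14.

61/14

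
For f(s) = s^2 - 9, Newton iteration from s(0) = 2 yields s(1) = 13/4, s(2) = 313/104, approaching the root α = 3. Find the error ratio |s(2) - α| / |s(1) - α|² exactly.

2/13

s(1) - α = 13/4 - 3 = 1/4, so |s(1) - α| = 1/4.
s(2) - α = 313/104 - 3 = 1/104, so |s(2) - α| = 1/104.
|s(1) - α|² = 1/16.
Ratio = (1/104) / (1/16) = 2/13.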